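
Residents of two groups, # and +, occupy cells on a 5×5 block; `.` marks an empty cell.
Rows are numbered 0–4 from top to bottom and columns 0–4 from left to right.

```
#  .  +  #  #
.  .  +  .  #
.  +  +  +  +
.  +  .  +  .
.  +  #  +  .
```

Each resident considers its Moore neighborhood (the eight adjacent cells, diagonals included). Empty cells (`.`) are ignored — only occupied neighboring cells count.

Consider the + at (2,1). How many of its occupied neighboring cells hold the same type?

3

Occupied neighbors of (2,1): (1,2)=+, (2,2)=+, (3,1)=+.
Same type (+): 3 of 3.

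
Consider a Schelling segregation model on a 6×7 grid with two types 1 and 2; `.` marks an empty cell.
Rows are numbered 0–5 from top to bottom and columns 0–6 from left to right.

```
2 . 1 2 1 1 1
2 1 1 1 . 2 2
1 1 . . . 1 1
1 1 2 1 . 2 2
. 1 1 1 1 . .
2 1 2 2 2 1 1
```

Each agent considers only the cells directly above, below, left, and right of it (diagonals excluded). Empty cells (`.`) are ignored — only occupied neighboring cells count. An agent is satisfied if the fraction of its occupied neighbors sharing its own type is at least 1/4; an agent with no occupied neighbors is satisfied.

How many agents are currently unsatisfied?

3

Row 0: (0,0)2 1/1 ✓ · (0,2)1 1/2 ✓ · (0,3)2 0/3 ✗ · (0,4)1 1/2 ✓ · (0,5)1 2/3 ✓ · (0,6)1 1/2 ✓
Row 1: (1,0)2 1/3 ✓ · (1,1)1 2/3 ✓ · (1,2)1 3/3 ✓ · (1,3)1 1/2 ✓ · (1,5)2 1/3 ✓ · (1,6)2 1/3 ✓
Row 2: (2,0)1 2/3 ✓ · (2,1)1 3/3 ✓ · (2,5)1 1/3 ✓ · (2,6)1 1/3 ✓
Row 3: (3,0)1 2/2 ✓ · (3,1)1 3/4 ✓ · (3,2)2 0/3 ✗ · (3,3)1 1/2 ✓ · (3,5)2 1/2 ✓ · (3,6)2 1/2 ✓
Row 4: (4,1)1 3/3 ✓ · (4,2)1 2/4 ✓ · (4,3)1 3/4 ✓ · (4,4)1 1/2 ✓
Row 5: (5,0)2 0/1 ✗ · (5,1)1 1/3 ✓ · (5,2)2 1/3 ✓ · (5,3)2 2/3 ✓ · (5,4)2 1/3 ✓ · (5,5)1 1/2 ✓ · (5,6)1 1/1 ✓
Unsatisfied: (0,3), (3,2), (5,0) — 3 in total.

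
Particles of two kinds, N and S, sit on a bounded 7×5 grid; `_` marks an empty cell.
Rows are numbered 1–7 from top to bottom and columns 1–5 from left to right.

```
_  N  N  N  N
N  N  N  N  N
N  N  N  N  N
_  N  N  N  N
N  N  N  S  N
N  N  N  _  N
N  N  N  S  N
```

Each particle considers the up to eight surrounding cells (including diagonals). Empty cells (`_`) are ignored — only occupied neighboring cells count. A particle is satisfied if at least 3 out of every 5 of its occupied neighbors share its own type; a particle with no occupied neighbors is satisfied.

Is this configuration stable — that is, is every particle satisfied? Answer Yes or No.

Row 1: (1,2)N 4/4 ok · (1,3)N 5/5 ok · (1,4)N 5/5 ok · (1,5)N 3/3 ok
Row 2: (2,1)N 4/4 ok · (2,2)N 7/7 ok · (2,3)N 8/8 ok · (2,4)N 8/8 ok · (2,5)N 5/5 ok
Row 3: (3,1)N 4/4 ok · (3,2)N 7/7 ok · (3,3)N 8/8 ok · (3,4)N 8/8 ok · (3,5)N 5/5 ok
Row 4: (4,2)N 7/7 ok · (4,3)N 7/8 ok · (4,4)N 7/8 ok · (4,5)N 4/5 ok
Row 5: (5,1)N 4/4 ok · (5,2)N 7/7 ok · (5,3)N 6/7 ok · (5,4)S 0/7 unhappy · (5,5)N 3/4 ok
Row 6: (6,1)N 5/5 ok · (6,2)N 8/8 ok · (6,3)N 5/7 ok · (6,5)N 2/4 unhappy
Row 7: (7,1)N 3/3 ok · (7,2)N 5/5 ok · (7,3)N 3/4 ok · (7,4)S 0/4 unhappy · (7,5)N 1/2 unhappy
For instance (5,4) has only 0/7 same-type neighbors, below 3/5.

No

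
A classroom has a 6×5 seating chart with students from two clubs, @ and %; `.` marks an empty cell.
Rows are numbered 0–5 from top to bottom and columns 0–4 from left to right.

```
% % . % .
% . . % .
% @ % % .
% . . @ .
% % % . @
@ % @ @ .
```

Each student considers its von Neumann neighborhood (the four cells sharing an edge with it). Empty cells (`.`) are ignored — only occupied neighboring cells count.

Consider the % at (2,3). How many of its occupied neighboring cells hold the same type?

2

Occupied neighbors of (2,3): (1,3)=%, (3,3)=@, (2,2)=%.
Same type (%): 2 of 3.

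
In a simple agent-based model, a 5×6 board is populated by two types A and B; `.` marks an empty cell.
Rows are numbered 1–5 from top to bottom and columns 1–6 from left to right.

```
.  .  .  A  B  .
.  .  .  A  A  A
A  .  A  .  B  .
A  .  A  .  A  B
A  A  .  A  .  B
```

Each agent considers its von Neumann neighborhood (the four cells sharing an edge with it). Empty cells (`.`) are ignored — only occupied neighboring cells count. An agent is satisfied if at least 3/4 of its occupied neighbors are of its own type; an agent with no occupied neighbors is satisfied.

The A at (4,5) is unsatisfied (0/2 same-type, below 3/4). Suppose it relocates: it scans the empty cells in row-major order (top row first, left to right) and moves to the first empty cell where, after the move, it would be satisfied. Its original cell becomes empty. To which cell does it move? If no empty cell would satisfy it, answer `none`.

(1,1)

Vacating (4,5). Empty cells in order:
  (1,1): 0/0 same-type → satisfied — stop here.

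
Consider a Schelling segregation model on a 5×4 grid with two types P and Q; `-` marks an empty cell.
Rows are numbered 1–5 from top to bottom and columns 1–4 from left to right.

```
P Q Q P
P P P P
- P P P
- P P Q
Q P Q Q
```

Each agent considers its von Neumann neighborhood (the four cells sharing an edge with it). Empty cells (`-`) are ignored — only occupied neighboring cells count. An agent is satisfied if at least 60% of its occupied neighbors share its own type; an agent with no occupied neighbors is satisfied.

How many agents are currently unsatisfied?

9

Row 1: (1,1)P 1/2 not · (1,2)Q 1/3 not · (1,3)Q 1/3 not · (1,4)P 1/2 not
Row 2: (2,1)P 2/2 satisfied · (2,2)P 3/4 satisfied · (2,3)P 3/4 satisfied · (2,4)P 3/3 satisfied
Row 3: (3,2)P 3/3 satisfied · (3,3)P 4/4 satisfied · (3,4)P 2/3 satisfied
Row 4: (4,2)P 3/3 satisfied · (4,3)P 2/4 not · (4,4)Q 1/3 not
Row 5: (5,1)Q 0/1 not · (5,2)P 1/3 not · (5,3)Q 1/3 not · (5,4)Q 2/2 satisfied
Unsatisfied: (1,1), (1,2), (1,3), (1,4), (4,3), (4,4), (5,1), (5,2), (5,3) — 9 in total.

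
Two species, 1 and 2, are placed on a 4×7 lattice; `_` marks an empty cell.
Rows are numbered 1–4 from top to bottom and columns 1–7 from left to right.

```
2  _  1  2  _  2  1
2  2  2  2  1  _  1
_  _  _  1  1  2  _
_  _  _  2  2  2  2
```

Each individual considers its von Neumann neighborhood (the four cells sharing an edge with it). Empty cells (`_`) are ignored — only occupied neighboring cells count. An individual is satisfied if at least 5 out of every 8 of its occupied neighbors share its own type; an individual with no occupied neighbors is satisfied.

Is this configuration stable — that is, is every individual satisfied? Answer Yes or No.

(1,1)2 1/1 satisfied
(1,3)1 0/2 not
(1,4)2 1/2 not
(1,6)2 0/1 not
(1,7)1 1/2 not
(2,1)2 2/2 satisfied
(2,2)2 2/2 satisfied
(2,3)2 2/3 satisfied
(2,4)2 2/4 not
(2,5)1 1/2 not
(2,7)1 1/1 satisfied
(3,4)1 1/3 not
(3,5)1 2/4 not
(3,6)2 1/2 not
(4,4)2 1/2 not
(4,5)2 2/3 satisfied
(4,6)2 3/3 satisfied
(4,7)2 1/1 satisfied
For instance (1,3) has only 0/2 same-type neighbors, below 5/8.

No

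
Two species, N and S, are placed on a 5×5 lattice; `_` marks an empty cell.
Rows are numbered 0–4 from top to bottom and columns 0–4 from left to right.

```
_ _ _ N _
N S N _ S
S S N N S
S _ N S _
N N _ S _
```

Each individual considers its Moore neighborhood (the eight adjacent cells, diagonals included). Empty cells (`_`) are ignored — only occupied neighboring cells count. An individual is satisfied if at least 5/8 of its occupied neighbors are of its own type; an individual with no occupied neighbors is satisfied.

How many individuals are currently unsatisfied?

13

(0,3)N 1/2 unhappy
(1,0)N 0/3 unhappy
(1,1)S 2/5 unhappy
(1,2)N 3/5 unhappy
(1,4)S 1/3 unhappy
(2,0)S 3/4 ok
(2,1)S 3/7 unhappy
(2,2)N 3/6 unhappy
(2,3)N 3/6 unhappy
(2,4)S 2/3 ok
(3,0)S 2/4 unhappy
(3,2)N 3/6 unhappy
(3,3)S 2/5 unhappy
(4,0)N 1/2 unhappy
(4,1)N 2/3 ok
(4,3)S 1/2 unhappy
Unsatisfied: (0,3), (1,0), (1,1), (1,2), (1,4), (2,1), (2,2), (2,3), (3,0), (3,2), (3,3), (4,0), (4,3) — 13 in total.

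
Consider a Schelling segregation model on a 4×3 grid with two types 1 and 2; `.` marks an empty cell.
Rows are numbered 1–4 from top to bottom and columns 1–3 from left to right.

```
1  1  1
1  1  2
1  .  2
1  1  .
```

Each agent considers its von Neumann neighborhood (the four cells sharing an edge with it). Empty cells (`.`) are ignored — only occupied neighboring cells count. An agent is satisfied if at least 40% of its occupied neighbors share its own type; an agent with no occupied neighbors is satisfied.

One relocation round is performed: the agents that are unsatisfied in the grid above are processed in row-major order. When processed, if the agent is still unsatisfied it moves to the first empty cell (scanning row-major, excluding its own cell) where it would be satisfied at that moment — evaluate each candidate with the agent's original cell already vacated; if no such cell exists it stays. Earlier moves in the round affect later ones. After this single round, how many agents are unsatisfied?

0

Initially unsatisfied (in order): (2,3).
  (2,3) → (4,3).
Resulting grid:
1 1 1
1 1 .
1 . 2
1 1 2
All satisfied now.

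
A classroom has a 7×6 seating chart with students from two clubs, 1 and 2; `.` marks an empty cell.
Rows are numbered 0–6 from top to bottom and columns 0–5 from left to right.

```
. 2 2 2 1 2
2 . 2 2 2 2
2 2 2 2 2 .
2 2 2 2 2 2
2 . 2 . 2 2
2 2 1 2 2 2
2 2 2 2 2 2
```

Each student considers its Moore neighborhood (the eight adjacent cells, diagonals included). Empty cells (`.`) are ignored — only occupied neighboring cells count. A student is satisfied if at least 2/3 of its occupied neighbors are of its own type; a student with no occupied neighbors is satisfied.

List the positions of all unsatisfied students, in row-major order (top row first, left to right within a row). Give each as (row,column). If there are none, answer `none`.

(0,1)2 3/3 ✓
(0,2)2 4/4 ✓
(0,3)2 4/5 ✓
(0,4)1 0/5 ✗
(0,5)2 2/3 ✓
(1,0)2 3/3 ✓
(1,2)2 7/7 ✓
(1,3)2 7/8 ✓
(1,4)2 6/7 ✓
(1,5)2 3/4 ✓
(2,0)2 4/4 ✓
(2,1)2 7/7 ✓
(2,2)2 7/7 ✓
(2,3)2 8/8 ✓
(2,4)2 7/7 ✓
(3,0)2 4/4 ✓
(3,1)2 7/7 ✓
(3,2)2 6/6 ✓
(3,3)2 7/7 ✓
(3,4)2 6/6 ✓
(3,5)2 4/4 ✓
(4,0)2 4/4 ✓
(4,2)2 5/6 ✓
(4,4)2 7/7 ✓
(4,5)2 5/5 ✓
(5,0)2 4/4 ✓
(5,1)2 6/7 ✓
(5,2)1 0/6 ✗
(5,3)2 6/7 ✓
(5,4)2 7/7 ✓
(5,5)2 5/5 ✓
(6,0)2 3/3 ✓
(6,1)2 4/5 ✓
(6,2)2 4/5 ✓
(6,3)2 4/5 ✓
(6,4)2 5/5 ✓
(6,5)2 3/3 ✓

(0,4), (5,2)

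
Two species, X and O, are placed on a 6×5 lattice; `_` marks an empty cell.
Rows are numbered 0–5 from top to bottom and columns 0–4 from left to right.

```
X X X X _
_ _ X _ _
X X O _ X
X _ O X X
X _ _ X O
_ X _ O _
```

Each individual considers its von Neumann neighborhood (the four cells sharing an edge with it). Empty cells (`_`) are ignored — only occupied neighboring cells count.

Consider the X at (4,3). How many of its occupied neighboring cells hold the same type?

Occupied neighbors of (4,3): (3,3)=X, (5,3)=O, (4,4)=O.
Same type (X): 1 of 3.

1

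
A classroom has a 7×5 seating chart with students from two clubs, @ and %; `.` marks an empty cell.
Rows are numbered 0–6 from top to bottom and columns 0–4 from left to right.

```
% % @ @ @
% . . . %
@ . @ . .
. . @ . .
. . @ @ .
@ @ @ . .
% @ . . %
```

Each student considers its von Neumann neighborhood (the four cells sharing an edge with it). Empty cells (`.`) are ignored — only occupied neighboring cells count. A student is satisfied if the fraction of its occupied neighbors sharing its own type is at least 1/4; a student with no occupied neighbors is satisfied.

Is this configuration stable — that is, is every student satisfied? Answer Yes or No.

(0,0)% 2/2 satisfied
(0,1)% 1/2 satisfied
(0,2)@ 1/2 satisfied
(0,3)@ 2/2 satisfied
(0,4)@ 1/2 satisfied
(1,0)% 1/2 satisfied
(1,4)% 0/1 not
(2,0)@ 0/1 not
(2,2)@ 1/1 satisfied
(3,2)@ 2/2 satisfied
(4,2)@ 3/3 satisfied
(4,3)@ 1/1 satisfied
(5,0)@ 1/2 satisfied
(5,1)@ 3/3 satisfied
(5,2)@ 2/2 satisfied
(6,0)% 0/2 not
(6,1)@ 1/2 satisfied
(6,4)% 0/0 satisfied
For instance (1,4) has only 0/1 same-type neighbors, below 1/4.

No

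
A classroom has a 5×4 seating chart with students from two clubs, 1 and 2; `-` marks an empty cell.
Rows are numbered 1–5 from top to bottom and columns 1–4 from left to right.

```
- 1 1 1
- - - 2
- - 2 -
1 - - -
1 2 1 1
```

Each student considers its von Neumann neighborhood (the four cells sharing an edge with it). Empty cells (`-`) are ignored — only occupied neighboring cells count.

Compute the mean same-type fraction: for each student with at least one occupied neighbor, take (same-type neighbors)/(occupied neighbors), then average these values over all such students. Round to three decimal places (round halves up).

(1,2)1 1/1
(1,3)1 2/2
(1,4)1 1/2
(2,4)2 0/1
(3,3)2 — no occupied neighbors
(4,1)1 1/1
(5,1)1 1/2
(5,2)2 0/2
(5,3)1 1/2
(5,4)1 1/1
Sum over 9 students: 1/1 + 2/2 + 1/2 + 0/1 + 1/1 + 1/2 + 0/2 + 1/2 + 1/1 = 11/2; mean = 11/2 ÷ 9 = 11/18 = 0.611111… → 0.611.

0.611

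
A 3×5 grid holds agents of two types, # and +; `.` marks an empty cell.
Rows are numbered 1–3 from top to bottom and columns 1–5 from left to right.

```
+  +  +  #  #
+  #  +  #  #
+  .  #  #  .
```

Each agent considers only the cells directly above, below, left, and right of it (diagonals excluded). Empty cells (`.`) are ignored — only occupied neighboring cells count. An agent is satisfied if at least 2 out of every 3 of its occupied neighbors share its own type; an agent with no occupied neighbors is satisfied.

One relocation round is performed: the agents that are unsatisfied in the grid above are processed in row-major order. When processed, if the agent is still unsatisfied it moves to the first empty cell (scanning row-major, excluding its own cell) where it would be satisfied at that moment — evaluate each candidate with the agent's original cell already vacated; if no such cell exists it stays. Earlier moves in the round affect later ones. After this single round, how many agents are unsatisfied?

1

Initially unsatisfied (in order): (2,2), (2,3), (3,3).
  (2,2) → (3,5).
  (2,3) → (2,2).
  (3,3): now satisfied by earlier moves; stays.
Resulting grid:
+ + + # #
+ + . # #
+ . # # #
Unsatisfied now: (1,3).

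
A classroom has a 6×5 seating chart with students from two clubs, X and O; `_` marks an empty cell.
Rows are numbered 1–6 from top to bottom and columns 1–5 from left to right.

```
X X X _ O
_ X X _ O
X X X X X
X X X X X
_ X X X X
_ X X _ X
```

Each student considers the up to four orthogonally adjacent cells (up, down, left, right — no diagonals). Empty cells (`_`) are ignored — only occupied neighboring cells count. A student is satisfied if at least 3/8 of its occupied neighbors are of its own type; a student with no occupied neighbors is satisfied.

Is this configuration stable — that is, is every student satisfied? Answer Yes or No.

(1,1)X 1/1 satisfied
(1,2)X 3/3 satisfied
(1,3)X 2/2 satisfied
(1,5)O 1/1 satisfied
(2,2)X 3/3 satisfied
(2,3)X 3/3 satisfied
(2,5)O 1/2 satisfied
(3,1)X 2/2 satisfied
(3,2)X 4/4 satisfied
(3,3)X 4/4 satisfied
(3,4)X 3/3 satisfied
(3,5)X 2/3 satisfied
(4,1)X 2/2 satisfied
(4,2)X 4/4 satisfied
(4,3)X 4/4 satisfied
(4,4)X 4/4 satisfied
(4,5)X 3/3 satisfied
(5,2)X 3/3 satisfied
(5,3)X 4/4 satisfied
(5,4)X 3/3 satisfied
(5,5)X 3/3 satisfied
(6,2)X 2/2 satisfied
(6,3)X 2/2 satisfied
(6,5)X 1/1 satisfied
All meet the threshold, so the configuration is stable.

Yes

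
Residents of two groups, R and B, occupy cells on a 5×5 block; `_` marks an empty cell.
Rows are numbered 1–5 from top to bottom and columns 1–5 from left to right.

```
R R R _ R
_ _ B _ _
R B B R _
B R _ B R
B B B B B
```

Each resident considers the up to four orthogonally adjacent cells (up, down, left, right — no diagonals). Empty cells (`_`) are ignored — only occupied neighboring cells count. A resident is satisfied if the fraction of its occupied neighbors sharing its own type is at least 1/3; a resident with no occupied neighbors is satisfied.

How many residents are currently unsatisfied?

4

(1,1)R 1/1 ✓
(1,2)R 2/2 ✓
(1,3)R 1/2 ✓
(1,5)R 0/0 ✓
(2,3)B 1/2 ✓
(3,1)R 0/2 ✗
(3,2)B 1/3 ✓
(3,3)B 2/3 ✓
(3,4)R 0/2 ✗
(4,1)B 1/3 ✓
(4,2)R 0/3 ✗
(4,4)B 1/3 ✓
(4,5)R 0/2 ✗
(5,1)B 2/2 ✓
(5,2)B 2/3 ✓
(5,3)B 2/2 ✓
(5,4)B 3/3 ✓
(5,5)B 1/2 ✓
Unsatisfied: (3,1), (3,4), (4,2), (4,5) — 4 in total.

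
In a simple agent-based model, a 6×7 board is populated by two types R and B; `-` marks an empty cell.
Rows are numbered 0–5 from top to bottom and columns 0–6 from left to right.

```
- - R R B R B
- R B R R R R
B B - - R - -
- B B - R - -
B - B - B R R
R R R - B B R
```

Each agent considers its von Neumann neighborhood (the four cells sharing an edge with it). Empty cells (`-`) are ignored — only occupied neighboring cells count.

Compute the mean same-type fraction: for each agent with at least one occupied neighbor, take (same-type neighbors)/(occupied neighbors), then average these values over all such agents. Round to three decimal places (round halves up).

Row 0: (0,2)R 1/2 · (0,3)R 2/3 · (0,4)B 0/3 · (0,5)R 1/3 · (0,6)B 0/2
Row 1: (1,1)R 0/2 · (1,2)B 0/3 · (1,3)R 2/3 · (1,4)R 3/4 · (1,5)R 3/3 · (1,6)R 1/2
Row 2: (2,0)B 1/1 · (2,1)B 2/3 · (2,4)R 2/2
Row 3: (3,1)B 2/2 · (3,2)B 2/2 · (3,4)R 1/2
Row 4: (4,0)B 0/1 · (4,2)B 1/2 · (4,4)B 1/3 · (4,5)R 1/3 · (4,6)R 2/2
Row 5: (5,0)R 1/2 · (5,1)R 2/2 · (5,2)R 1/2 · (5,4)B 2/2 · (5,5)B 1/3 · (5,6)R 1/2
Sum over 28 agents: 1/2 + 2/3 + 0/3 + 1/3 + 0/2 + 0/2 + 0/3 + 2/3 + 3/4 + 3/3 + 1/2 + 1/1 + 2/3 + 2/2 + 2/2 + 2/2 + 1/2 + 0/1 + 1/2 + 1/3 + 1/3 + 2/2 + 1/2 + 2/2 + 1/2 + 2/2 + 1/3 + 1/2 = 187/12; mean = 187/12 ÷ 28 = 187/336 = 0.556547… → 0.557.

0.557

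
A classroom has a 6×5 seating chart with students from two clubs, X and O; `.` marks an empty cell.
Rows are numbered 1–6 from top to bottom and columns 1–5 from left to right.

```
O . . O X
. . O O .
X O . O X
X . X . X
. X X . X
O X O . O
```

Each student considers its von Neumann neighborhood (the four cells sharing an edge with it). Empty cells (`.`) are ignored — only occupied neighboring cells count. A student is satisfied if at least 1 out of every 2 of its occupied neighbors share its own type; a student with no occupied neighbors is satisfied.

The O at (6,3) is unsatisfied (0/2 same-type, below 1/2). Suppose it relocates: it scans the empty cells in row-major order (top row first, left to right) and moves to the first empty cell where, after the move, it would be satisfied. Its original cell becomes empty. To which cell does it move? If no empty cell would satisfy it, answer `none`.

(1,2)

Vacating (6,3). Empty cells in order:
  (1,2): 1/1 same-type → satisfied — stop here.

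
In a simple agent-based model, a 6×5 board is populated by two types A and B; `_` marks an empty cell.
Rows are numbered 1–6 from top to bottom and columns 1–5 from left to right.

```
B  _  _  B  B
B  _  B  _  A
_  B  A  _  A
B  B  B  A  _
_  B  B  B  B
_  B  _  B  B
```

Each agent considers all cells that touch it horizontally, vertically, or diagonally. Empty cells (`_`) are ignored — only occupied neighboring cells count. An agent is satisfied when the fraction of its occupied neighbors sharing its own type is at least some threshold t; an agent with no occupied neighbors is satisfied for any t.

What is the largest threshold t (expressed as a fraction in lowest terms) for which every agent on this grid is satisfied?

1/5

(1,1)B 1/1
(1,4)B 2/3
(1,5)B 1/2
(2,1)B 2/2
(2,3)B 2/3
(2,5)A 1/3
(3,2)B 5/6
(3,3)A 1/5
(3,5)A 2/2
(4,1)B 3/3
(4,2)B 5/6
(4,3)B 5/7
(4,4)A 2/6
(5,2)B 5/5
(5,3)B 6/7
(5,4)B 5/6
(5,5)B 3/4
(6,2)B 2/2
(6,4)B 4/4
(6,5)B 3/3
The smallest same-type fraction is 1/5 at (3,3), which reduces to 1/5. Any threshold above that leaves this agent unsatisfied.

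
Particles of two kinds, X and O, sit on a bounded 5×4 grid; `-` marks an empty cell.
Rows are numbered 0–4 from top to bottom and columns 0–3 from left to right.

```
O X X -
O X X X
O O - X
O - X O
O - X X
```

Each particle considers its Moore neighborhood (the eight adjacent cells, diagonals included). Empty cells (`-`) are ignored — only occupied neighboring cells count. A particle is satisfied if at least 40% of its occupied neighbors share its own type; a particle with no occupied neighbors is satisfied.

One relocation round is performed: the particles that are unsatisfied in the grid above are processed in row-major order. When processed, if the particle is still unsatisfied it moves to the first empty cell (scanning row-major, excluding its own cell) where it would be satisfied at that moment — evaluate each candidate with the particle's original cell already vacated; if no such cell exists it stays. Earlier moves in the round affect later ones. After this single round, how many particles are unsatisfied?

Initially unsatisfied (in order): (0,0), (3,3).
  (0,0) → (3,1).
  (3,3) → (4,1).
Resulting grid:
- X X -
O X X X
O O - X
O O X -
O O X X
All satisfied now.

0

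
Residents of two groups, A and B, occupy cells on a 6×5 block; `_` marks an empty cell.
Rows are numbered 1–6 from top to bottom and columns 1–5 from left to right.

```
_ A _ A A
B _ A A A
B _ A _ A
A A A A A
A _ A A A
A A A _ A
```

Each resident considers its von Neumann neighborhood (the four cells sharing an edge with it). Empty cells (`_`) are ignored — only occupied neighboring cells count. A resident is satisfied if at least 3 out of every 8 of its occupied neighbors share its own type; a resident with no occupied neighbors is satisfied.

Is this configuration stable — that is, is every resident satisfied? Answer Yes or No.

(1,2)A 0/0 ok
(1,4)A 2/2 ok
(1,5)A 2/2 ok
(2,1)B 1/1 ok
(2,3)A 2/2 ok
(2,4)A 3/3 ok
(2,5)A 3/3 ok
(3,1)B 1/2 ok
(3,3)A 2/2 ok
(3,5)A 2/2 ok
(4,1)A 2/3 ok
(4,2)A 2/2 ok
(4,3)A 4/4 ok
(4,4)A 3/3 ok
(4,5)A 3/3 ok
(5,1)A 2/2 ok
(5,3)A 3/3 ok
(5,4)A 3/3 ok
(5,5)A 3/3 ok
(6,1)A 2/2 ok
(6,2)A 2/2 ok
(6,3)A 2/2 ok
(6,5)A 1/1 ok
All meet the threshold, so the configuration is stable.

Yes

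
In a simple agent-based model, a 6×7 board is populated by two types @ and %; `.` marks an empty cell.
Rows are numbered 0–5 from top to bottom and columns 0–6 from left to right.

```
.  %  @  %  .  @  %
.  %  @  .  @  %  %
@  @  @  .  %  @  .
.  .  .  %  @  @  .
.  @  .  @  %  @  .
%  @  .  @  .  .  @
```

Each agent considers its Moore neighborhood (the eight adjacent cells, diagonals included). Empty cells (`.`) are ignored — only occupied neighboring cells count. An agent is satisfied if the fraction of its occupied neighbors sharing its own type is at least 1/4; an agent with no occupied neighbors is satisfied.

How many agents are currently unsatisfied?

Row 0: (0,1)% 1/3 ✓ · (0,2)@ 1/4 ✓ · (0,3)% 0/3 ✗ · (0,5)@ 1/4 ✓ · (0,6)% 2/3 ✓
Row 1: (1,1)% 1/6 ✗ · (1,2)@ 3/6 ✓ · (1,4)@ 2/5 ✓ · (1,5)% 3/6 ✓ · (1,6)% 2/4 ✓
Row 2: (2,0)@ 1/2 ✓ · (2,1)@ 3/4 ✓ · (2,2)@ 2/4 ✓ · (2,4)% 2/6 ✓ · (2,5)@ 3/6 ✓
Row 3: (3,3)% 2/5 ✓ · (3,4)@ 4/7 ✓ · (3,5)@ 3/5 ✓
Row 4: (4,1)@ 1/2 ✓ · (4,3)@ 2/4 ✓ · (4,4)% 1/6 ✗ · (4,5)@ 3/4 ✓
Row 5: (5,0)% 0/2 ✗ · (5,1)@ 1/2 ✓ · (5,3)@ 1/2 ✓ · (5,6)@ 1/1 ✓
Unsatisfied: (0,3), (1,1), (4,4), (5,0) — 4 in total.

4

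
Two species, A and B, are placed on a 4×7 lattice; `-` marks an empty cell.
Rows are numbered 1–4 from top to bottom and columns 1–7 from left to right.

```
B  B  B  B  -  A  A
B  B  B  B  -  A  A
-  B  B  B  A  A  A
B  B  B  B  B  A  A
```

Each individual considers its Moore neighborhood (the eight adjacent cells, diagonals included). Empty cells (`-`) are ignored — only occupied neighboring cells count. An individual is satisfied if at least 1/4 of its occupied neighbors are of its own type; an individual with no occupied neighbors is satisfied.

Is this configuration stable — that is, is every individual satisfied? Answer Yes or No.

Yes

Row 1: (1,1)B 3/3 ✓ · (1,2)B 5/5 ✓ · (1,3)B 5/5 ✓ · (1,4)B 3/3 ✓ · (1,6)A 3/3 ✓ · (1,7)A 3/3 ✓
Row 2: (2,1)B 4/4 ✓ · (2,2)B 7/7 ✓ · (2,3)B 8/8 ✓ · (2,4)B 5/6 ✓ · (2,6)A 6/6 ✓ · (2,7)A 5/5 ✓
Row 3: (3,2)B 7/7 ✓ · (3,3)B 8/8 ✓ · (3,4)B 6/7 ✓ · (3,5)A 3/7 ✓ · (3,6)A 6/7 ✓ · (3,7)A 5/5 ✓
Row 4: (4,1)B 2/2 ✓ · (4,2)B 4/4 ✓ · (4,3)B 5/5 ✓ · (4,4)B 4/5 ✓ · (4,5)B 2/5 ✓ · (4,6)A 4/5 ✓ · (4,7)A 3/3 ✓
All meet the threshold, so the configuration is stable.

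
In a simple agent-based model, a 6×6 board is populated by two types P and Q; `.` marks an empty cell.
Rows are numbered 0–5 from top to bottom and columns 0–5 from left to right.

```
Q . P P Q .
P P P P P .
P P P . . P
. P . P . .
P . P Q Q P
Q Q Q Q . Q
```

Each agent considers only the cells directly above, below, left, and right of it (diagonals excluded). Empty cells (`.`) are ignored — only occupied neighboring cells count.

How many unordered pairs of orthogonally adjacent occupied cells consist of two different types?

Scan each occupied cell's neighbors to the right and below so each pair is counted once.
Row 0: Q(0,0)–P(1,0)≠ P(0,2)–P(0,3)= P(0,2)–P(1,2)= P(0,3)–Q(0,4)≠ P(0,3)–P(1,3)= Q(0,4)–P(1,4)≠  → 3/6 unlike.
Row 1: P(1,0)–P(1,1)= P(1,0)–P(2,0)= P(1,1)–P(1,2)= P(1,1)–P(2,1)= P(1,2)–P(1,3)= P(1,2)–P(2,2)= P(1,3)–P(1,4)=  → 0/7 unlike.
Row 2: P(2,0)–P(2,1)= P(2,1)–P(2,2)= P(2,1)–P(3,1)=  → 0/3 unlike.
Row 3: P(3,3)–Q(4,3)≠  → 1/1 unlike.
Row 4: P(4,0)–Q(5,0)≠ P(4,2)–Q(4,3)≠ P(4,2)–Q(5,2)≠ Q(4,3)–Q(4,4)= Q(4,3)–Q(5,3)= Q(4,4)–P(4,5)≠ P(4,5)–Q(5,5)≠  → 5/7 unlike.
Row 5: Q(5,0)–Q(5,1)= Q(5,1)–Q(5,2)= Q(5,2)–Q(5,3)=  → 0/3 unlike.
Total adjacent occupied pairs: 27; unlike-type pairs: 9.

9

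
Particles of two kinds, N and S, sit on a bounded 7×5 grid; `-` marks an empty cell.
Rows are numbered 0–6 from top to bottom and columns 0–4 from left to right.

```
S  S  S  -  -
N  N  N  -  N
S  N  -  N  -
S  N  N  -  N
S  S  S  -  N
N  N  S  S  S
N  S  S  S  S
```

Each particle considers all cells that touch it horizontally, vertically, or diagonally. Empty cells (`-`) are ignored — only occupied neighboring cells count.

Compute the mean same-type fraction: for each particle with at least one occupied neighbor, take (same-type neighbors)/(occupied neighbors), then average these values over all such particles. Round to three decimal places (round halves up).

0.593

Row 0: (0,0)S 1/3 · (0,1)S 2/5 · (0,2)S 1/3
Row 1: (1,0)N 2/5 · (1,1)N 3/7 · (1,2)N 3/5 · (1,4)N 1/1
Row 2: (2,0)S 1/5 · (2,1)N 5/7 · (2,3)N 4/4
Row 3: (3,0)S 3/5 · (3,1)N 2/7 · (3,2)N 3/5 · (3,4)N 2/2
Row 4: (4,0)S 2/5 · (4,1)S 4/8 · (4,2)S 3/6 · (4,4)N 1/3
Row 5: (5,0)N 2/5 · (5,1)N 2/8 · (5,2)S 6/7 · (5,3)S 6/7 · (5,4)S 3/4
Row 6: (6,0)N 2/3 · (6,1)S 2/5 · (6,2)S 4/5 · (6,3)S 5/5 · (6,4)S 3/3
Sum over 28 particles: 1/3 + 2/5 + 1/3 + 2/5 + 3/7 + 3/5 + 1/1 + 1/5 + 5/7 + 4/4 + 3/5 + 2/7 + 3/5 + 2/2 + 2/5 + 4/8 + 3/6 + 1/3 + 2/5 + 2/8 + 6/7 + 6/7 + 3/4 + 2/3 + 2/5 + 4/5 + 5/5 + 3/3 = 1744/105; mean = 1744/105 ÷ 28 = 436/735 = 0.593197… → 0.593.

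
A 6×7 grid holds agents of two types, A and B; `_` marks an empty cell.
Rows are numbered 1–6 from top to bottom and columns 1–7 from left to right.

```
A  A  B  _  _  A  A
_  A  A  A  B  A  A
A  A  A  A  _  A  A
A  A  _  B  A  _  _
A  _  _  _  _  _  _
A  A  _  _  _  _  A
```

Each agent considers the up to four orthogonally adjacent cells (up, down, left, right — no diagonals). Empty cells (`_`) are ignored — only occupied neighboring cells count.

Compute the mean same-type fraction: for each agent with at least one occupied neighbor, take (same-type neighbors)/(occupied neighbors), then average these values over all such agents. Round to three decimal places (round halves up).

Row 1: (1,1)A 1/1 · (1,2)A 2/3 · (1,3)B 0/2 · (1,6)A 2/2 · (1,7)A 2/2
Row 2: (2,2)A 3/3 · (2,3)A 3/4 · (2,4)A 2/3 · (2,5)B 0/2 · (2,6)A 3/4 · (2,7)A 3/3
Row 3: (3,1)A 2/2 · (3,2)A 4/4 · (3,3)A 3/3 · (3,4)A 2/3 · (3,6)A 2/2 · (3,7)A 2/2
Row 4: (4,1)A 3/3 · (4,2)A 2/2 · (4,4)B 0/2 · (4,5)A 0/1
Row 5: (5,1)A 2/2
Row 6: (6,1)A 2/2 · (6,2)A 1/1 · (6,7)A — no occupied neighbors
Sum over 24 agents: 1/1 + 2/3 + 0/2 + 2/2 + 2/2 + 3/3 + 3/4 + 2/3 + 0/2 + 3/4 + 3/3 + 2/2 + 4/4 + 3/3 + 2/3 + 2/2 + 2/2 + 3/3 + 2/2 + 0/2 + 0/1 + 2/2 + 2/2 + 1/1 = 37/2; mean = 37/2 ÷ 24 = 37/48 = 0.770833… → 0.771.

0.771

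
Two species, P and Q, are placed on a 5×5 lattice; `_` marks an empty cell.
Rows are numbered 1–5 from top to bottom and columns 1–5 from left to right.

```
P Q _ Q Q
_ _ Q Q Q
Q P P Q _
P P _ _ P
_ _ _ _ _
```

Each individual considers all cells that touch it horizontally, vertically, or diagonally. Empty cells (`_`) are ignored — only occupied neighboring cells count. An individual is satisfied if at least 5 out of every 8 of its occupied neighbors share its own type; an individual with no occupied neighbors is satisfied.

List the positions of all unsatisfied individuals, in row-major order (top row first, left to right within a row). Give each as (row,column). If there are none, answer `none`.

(1,1), (1,2), (3,1), (3,2), (3,3), (3,4), (4,5)

Row 1: (1,1)P 0/1 not · (1,2)Q 1/2 not · (1,4)Q 4/4 satisfied · (1,5)Q 3/3 satisfied
Row 2: (2,3)Q 4/6 satisfied · (2,4)Q 5/6 satisfied · (2,5)Q 4/4 satisfied
Row 3: (3,1)Q 0/3 not · (3,2)P 3/5 not · (3,3)P 2/5 not · (3,4)Q 3/5 not
Row 4: (4,1)P 2/3 satisfied · (4,2)P 3/4 satisfied · (4,5)P 0/1 not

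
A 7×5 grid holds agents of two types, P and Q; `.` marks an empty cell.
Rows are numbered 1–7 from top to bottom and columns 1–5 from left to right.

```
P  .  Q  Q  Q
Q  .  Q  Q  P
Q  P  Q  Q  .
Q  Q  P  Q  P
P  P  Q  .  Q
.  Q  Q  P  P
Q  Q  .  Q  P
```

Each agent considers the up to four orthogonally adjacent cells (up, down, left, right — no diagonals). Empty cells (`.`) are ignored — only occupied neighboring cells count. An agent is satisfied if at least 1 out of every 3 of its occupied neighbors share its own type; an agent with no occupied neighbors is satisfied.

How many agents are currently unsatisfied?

Row 1: (1,1)P 0/1 ✗ · (1,3)Q 2/2 ✓ · (1,4)Q 3/3 ✓ · (1,5)Q 1/2 ✓
Row 2: (2,1)Q 1/2 ✓ · (2,3)Q 3/3 ✓ · (2,4)Q 3/4 ✓ · (2,5)P 0/2 ✗
Row 3: (3,1)Q 2/3 ✓ · (3,2)P 0/3 ✗ · (3,3)Q 2/4 ✓ · (3,4)Q 3/3 ✓
Row 4: (4,1)Q 2/3 ✓ · (4,2)Q 1/4 ✗ · (4,3)P 0/4 ✗ · (4,4)Q 1/3 ✓ · (4,5)P 0/2 ✗
Row 5: (5,1)P 1/2 ✓ · (5,2)P 1/4 ✗ · (5,3)Q 1/3 ✓ · (5,5)Q 0/2 ✗
Row 6: (6,2)Q 2/3 ✓ · (6,3)Q 2/3 ✓ · (6,4)P 1/3 ✓ · (6,5)P 2/3 ✓
Row 7: (7,1)Q 1/1 ✓ · (7,2)Q 2/2 ✓ · (7,4)Q 0/2 ✗ · (7,5)P 1/2 ✓
Unsatisfied: (1,1), (2,5), (3,2), (4,2), (4,3), (4,5), (5,2), (5,5), (7,4) — 9 in total.

9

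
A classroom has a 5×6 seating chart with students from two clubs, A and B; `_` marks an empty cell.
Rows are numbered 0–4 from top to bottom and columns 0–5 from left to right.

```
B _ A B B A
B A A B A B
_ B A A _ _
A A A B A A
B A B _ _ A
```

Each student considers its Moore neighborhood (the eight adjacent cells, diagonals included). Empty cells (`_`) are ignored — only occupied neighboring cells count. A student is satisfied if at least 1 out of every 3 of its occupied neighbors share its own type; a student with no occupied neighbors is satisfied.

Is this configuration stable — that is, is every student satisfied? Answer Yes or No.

No

Row 0: (0,0)B 1/2 ✓ · (0,2)A 2/4 ✓ · (0,3)B 2/5 ✓ · (0,4)B 3/5 ✓ · (0,5)A 1/3 ✓
Row 1: (1,0)B 2/3 ✓ · (1,1)A 3/6 ✓ · (1,2)A 4/7 ✓ · (1,3)B 2/7 ✗ · (1,4)A 2/6 ✓ · (1,5)B 1/3 ✓
Row 2: (2,1)B 1/7 ✗ · (2,2)A 5/8 ✓ · (2,3)A 5/7 ✓
Row 3: (3,0)A 2/4 ✓ · (3,1)A 4/7 ✓ · (3,2)A 4/7 ✓ · (3,3)B 1/5 ✗ · (3,4)A 3/4 ✓ · (3,5)A 2/2 ✓
Row 4: (4,0)B 0/3 ✗ · (4,1)A 3/5 ✓ · (4,2)B 1/4 ✗ · (4,5)A 2/2 ✓
For instance (1,3) has only 2/7 same-type neighbors, below 1/3.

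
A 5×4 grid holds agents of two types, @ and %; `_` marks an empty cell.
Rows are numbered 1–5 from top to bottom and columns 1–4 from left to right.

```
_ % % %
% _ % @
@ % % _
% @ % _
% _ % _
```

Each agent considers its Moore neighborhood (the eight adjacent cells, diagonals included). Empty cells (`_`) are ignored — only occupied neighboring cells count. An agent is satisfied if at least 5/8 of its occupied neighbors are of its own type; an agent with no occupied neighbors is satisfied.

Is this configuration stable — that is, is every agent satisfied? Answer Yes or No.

(1,2)% 3/3 ok
(1,3)% 3/4 ok
(1,4)% 2/3 ok
(2,1)% 2/3 ok
(2,3)% 5/6 ok
(2,4)@ 0/4 unhappy
(3,1)@ 1/4 unhappy
(3,2)% 5/7 ok
(3,3)% 3/5 unhappy
(4,1)% 2/4 unhappy
(4,2)@ 1/7 unhappy
(4,3)% 3/4 ok
(5,1)% 1/2 unhappy
(5,3)% 1/2 unhappy
For instance (2,4) has only 0/4 same-type neighbors, below 5/8.

No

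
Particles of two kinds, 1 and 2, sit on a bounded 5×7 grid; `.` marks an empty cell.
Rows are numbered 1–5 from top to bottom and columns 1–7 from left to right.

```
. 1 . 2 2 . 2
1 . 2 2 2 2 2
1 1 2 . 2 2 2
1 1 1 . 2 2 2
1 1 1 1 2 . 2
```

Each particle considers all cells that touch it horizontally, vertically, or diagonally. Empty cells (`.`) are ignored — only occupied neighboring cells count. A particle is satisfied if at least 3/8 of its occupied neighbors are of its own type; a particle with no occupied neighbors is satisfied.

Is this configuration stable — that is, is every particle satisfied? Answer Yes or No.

Yes

Row 1: (1,2)1 1/2 ok · (1,4)2 4/4 ok · (1,5)2 4/4 ok · (1,7)2 2/2 ok
Row 2: (2,1)1 3/3 ok · (2,3)2 3/5 ok · (2,4)2 6/6 ok · (2,5)2 6/6 ok · (2,6)2 7/7 ok · (2,7)2 4/4 ok
Row 3: (3,1)1 4/4 ok · (3,2)1 5/7 ok · (3,3)2 2/5 ok · (3,5)2 6/6 ok · (3,6)2 8/8 ok · (3,7)2 5/5 ok
Row 4: (4,1)1 5/5 ok · (4,2)1 7/8 ok · (4,3)1 5/6 ok · (4,5)2 4/5 ok · (4,6)2 7/7 ok · (4,7)2 4/4 ok
Row 5: (5,1)1 3/3 ok · (5,2)1 5/5 ok · (5,3)1 4/4 ok · (5,4)1 2/4 ok · (5,5)2 2/3 ok · (5,7)2 2/2 ok
All meet the threshold, so the configuration is stable.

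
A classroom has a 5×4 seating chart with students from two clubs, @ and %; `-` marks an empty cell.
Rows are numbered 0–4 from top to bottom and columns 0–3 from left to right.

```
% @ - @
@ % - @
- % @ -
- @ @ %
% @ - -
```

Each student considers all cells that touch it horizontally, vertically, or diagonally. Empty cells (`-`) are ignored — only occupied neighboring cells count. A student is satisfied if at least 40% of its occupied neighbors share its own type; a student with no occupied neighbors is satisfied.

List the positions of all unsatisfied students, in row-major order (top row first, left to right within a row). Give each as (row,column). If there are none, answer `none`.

(0,0), (0,1), (1,0), (2,1), (3,3), (4,0)

(0,0)% 1/3 unhappy
(0,1)@ 1/3 unhappy
(0,3)@ 1/1 ok
(1,0)@ 1/4 unhappy
(1,1)% 2/5 ok
(1,3)@ 2/2 ok
(2,1)% 1/5 unhappy
(2,2)@ 3/6 ok
(3,1)@ 3/5 ok
(3,2)@ 3/5 ok
(3,3)% 0/2 unhappy
(4,0)% 0/2 unhappy
(4,1)@ 2/3 ok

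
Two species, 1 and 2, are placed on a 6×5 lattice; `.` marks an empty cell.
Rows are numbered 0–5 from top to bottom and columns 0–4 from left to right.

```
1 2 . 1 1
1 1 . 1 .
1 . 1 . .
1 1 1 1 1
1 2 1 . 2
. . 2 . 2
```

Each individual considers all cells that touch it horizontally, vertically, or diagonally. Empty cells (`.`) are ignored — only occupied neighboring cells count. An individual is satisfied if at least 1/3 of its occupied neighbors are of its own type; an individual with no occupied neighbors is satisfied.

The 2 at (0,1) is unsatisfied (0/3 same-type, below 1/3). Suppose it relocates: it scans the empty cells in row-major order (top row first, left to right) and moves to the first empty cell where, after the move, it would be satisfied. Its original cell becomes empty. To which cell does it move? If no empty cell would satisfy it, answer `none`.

(4,3)

Vacating (0,1). Empty cells in order:
  (0,2): 0/3 same-type → still unsatisfied.
  (1,2): 0/4 same-type → still unsatisfied.
  (1,4): 0/3 same-type → still unsatisfied.
  (2,1): 0/7 same-type → still unsatisfied.
  (2,3): 0/5 same-type → still unsatisfied.
  (2,4): 0/3 same-type → still unsatisfied.
  (4,3): 3/7 same-type → satisfied — stop here.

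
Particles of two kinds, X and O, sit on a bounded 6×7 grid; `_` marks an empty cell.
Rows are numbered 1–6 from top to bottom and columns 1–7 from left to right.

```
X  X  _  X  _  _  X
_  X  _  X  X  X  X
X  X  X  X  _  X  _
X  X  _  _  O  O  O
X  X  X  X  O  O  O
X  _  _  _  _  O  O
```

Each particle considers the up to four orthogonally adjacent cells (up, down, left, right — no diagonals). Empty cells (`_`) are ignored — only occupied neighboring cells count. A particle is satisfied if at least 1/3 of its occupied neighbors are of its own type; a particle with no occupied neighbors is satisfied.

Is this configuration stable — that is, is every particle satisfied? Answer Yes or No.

(1,1)X 1/1 ok
(1,2)X 2/2 ok
(1,4)X 1/1 ok
(1,7)X 1/1 ok
(2,2)X 2/2 ok
(2,4)X 3/3 ok
(2,5)X 2/2 ok
(2,6)X 3/3 ok
(2,7)X 2/2 ok
(3,1)X 2/2 ok
(3,2)X 4/4 ok
(3,3)X 2/2 ok
(3,4)X 2/2 ok
(3,6)X 1/2 ok
(4,1)X 3/3 ok
(4,2)X 3/3 ok
(4,5)O 2/2 ok
(4,6)O 3/4 ok
(4,7)O 2/2 ok
(5,1)X 3/3 ok
(5,2)X 3/3 ok
(5,3)X 2/2 ok
(5,4)X 1/2 ok
(5,5)O 2/3 ok
(5,6)O 4/4 ok
(5,7)O 3/3 ok
(6,1)X 1/1 ok
(6,6)O 2/2 ok
(6,7)O 2/2 ok
All meet the threshold, so the configuration is stable.

Yes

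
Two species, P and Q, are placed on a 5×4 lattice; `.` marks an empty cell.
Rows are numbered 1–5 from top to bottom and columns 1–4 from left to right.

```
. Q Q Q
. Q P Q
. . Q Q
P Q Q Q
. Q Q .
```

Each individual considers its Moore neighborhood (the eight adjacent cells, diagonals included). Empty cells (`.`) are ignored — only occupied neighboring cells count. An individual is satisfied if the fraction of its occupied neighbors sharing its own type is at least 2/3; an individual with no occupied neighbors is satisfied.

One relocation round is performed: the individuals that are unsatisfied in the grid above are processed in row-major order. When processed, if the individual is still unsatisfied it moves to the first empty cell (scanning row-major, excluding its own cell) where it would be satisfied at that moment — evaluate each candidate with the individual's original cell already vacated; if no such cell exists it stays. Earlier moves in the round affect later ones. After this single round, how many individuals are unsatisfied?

2

Initially unsatisfied (in order): (2,3), (4,1).
  (2,3): no empty cell satisfies it; stays.
  (4,1): no empty cell satisfies it; stays.
Resulting grid:
. Q Q Q
. Q P Q
. . Q Q
P Q Q Q
. Q Q .
Unsatisfied now: (2,3), (4,1).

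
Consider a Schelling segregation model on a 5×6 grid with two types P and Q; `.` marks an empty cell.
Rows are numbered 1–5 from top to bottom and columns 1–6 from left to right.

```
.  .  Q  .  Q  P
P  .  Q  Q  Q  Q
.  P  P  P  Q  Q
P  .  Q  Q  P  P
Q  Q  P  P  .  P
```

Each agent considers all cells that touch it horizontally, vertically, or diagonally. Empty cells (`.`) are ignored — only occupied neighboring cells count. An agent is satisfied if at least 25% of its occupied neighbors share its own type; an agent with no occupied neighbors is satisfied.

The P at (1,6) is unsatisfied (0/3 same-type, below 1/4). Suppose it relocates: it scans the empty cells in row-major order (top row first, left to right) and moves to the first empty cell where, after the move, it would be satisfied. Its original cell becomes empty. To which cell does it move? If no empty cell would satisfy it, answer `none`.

Vacating (1,6). Empty cells in order:
  (1,1): 1/1 same-type → satisfied — stop here.

(1,1)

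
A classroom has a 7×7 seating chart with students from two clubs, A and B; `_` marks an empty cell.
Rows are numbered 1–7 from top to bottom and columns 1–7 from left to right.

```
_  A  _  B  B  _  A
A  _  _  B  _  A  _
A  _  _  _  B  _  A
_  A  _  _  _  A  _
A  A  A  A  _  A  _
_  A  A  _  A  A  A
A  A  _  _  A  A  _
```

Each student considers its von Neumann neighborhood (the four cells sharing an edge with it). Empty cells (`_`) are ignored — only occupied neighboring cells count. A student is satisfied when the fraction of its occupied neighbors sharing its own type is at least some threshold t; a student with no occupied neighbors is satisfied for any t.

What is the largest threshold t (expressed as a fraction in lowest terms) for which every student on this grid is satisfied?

(1,2)A — no occupied neighbors
(1,4)B 2/2
(1,5)B 1/1
(1,7)A — no occupied neighbors
(2,1)A 1/1
(2,4)B 1/1
(2,6)A — no occupied neighbors
(3,1)A 1/1
(3,5)B — no occupied neighbors
(3,7)A — no occupied neighbors
(4,2)A 1/1
(4,6)A 1/1
(5,1)A 1/1
(5,2)A 4/4
(5,3)A 3/3
(5,4)A 1/1
(5,6)A 2/2
(6,2)A 3/3
(6,3)A 2/2
(6,5)A 2/2
(6,6)A 4/4
(6,7)A 1/1
(7,1)A 1/1
(7,2)A 2/2
(7,5)A 2/2
(7,6)A 2/2
The smallest same-type fraction is 2/2 at (1,4), which reduces to 1/1. Any threshold above that leaves this student unsatisfied.

1/1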